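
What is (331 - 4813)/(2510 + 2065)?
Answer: -1494/1525 ≈ -0.97967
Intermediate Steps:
(331 - 4813)/(2510 + 2065) = -4482/4575 = -4482*1/4575 = -1494/1525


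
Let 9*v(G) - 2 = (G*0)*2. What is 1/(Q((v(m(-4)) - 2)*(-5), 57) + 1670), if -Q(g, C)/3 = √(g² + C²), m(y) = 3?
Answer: 15030/24830531 + 3*√269569/24830531 ≈ 0.00066803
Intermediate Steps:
v(G) = 2/9 (v(G) = 2/9 + ((G*0)*2)/9 = 2/9 + (0*2)/9 = 2/9 + (⅑)*0 = 2/9 + 0 = 2/9)
Q(g, C) = -3*√(C² + g²) (Q(g, C) = -3*√(g² + C²) = -3*√(C² + g²))
1/(Q((v(m(-4)) - 2)*(-5), 57) + 1670) = 1/(-3*√(57² + ((2/9 - 2)*(-5))²) + 1670) = 1/(-3*√(3249 + (-16/9*(-5))²) + 1670) = 1/(-3*√(3249 + (80/9)²) + 1670) = 1/(-3*√(3249 + 6400/81) + 1670) = 1/(-√269569/3 + 1670) = 1/(1670 - √269569/3)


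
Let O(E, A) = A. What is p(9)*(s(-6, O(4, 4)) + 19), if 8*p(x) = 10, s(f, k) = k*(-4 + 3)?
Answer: 75/4 ≈ 18.750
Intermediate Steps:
s(f, k) = -k (s(f, k) = k*(-1) = -k)
p(x) = 5/4 (p(x) = (1/8)*10 = 5/4)
p(9)*(s(-6, O(4, 4)) + 19) = 5*(-1*4 + 19)/4 = 5*(-4 + 19)/4 = (5/4)*15 = 75/4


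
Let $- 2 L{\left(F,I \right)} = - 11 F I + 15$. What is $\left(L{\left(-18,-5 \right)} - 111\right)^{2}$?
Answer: $\frac{567009}{4} \approx 1.4175 \cdot 10^{5}$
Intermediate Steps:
$L{\left(F,I \right)} = - \frac{15}{2} + \frac{11 F I}{2}$ ($L{\left(F,I \right)} = - \frac{- 11 F I + 15}{2} = - \frac{15 - 11 F I}{2} = - \frac{15}{2} + \frac{11 F I}{2}$)
$\left(L{\left(-18,-5 \right)} - 111\right)^{2} = \left(\left(- \frac{15}{2} + \frac{11}{2} \left(-18\right) \left(-5\right)\right) - 111\right)^{2} = \left(\left(- \frac{15}{2} + 495\right) - 111\right)^{2} = \left(\frac{975}{2} - 111\right)^{2} = \left(\frac{753}{2}\right)^{2} = \frac{567009}{4}$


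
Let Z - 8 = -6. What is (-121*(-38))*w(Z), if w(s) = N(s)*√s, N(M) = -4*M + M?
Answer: -27588*√2 ≈ -39015.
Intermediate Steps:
Z = 2 (Z = 8 - 6 = 2)
N(M) = -3*M
w(s) = -3*s^(3/2) (w(s) = (-3*s)*√s = -3*s^(3/2))
(-121*(-38))*w(Z) = (-121*(-38))*(-6*√2) = 4598*(-6*√2) = -27588*√2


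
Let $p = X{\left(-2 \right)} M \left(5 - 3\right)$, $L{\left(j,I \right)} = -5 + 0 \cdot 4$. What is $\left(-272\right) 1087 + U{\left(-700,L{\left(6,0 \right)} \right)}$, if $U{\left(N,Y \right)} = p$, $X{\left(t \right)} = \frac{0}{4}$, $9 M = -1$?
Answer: $-295664$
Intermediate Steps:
$M = - \frac{1}{9}$ ($M = \frac{1}{9} \left(-1\right) = - \frac{1}{9} \approx -0.11111$)
$X{\left(t \right)} = 0$ ($X{\left(t \right)} = 0 \cdot \frac{1}{4} = 0$)
$L{\left(j,I \right)} = -5$ ($L{\left(j,I \right)} = -5 + 0 = -5$)
$p = 0$ ($p = 0 \left(- \frac{1}{9}\right) \left(5 - 3\right) = 0 \cdot 2 = 0$)
$U{\left(N,Y \right)} = 0$
$\left(-272\right) 1087 + U{\left(-700,L{\left(6,0 \right)} \right)} = \left(-272\right) 1087 + 0 = -295664 + 0 = -295664$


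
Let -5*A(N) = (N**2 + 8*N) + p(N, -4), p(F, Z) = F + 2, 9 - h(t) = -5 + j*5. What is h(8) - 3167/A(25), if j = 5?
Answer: 6463/852 ≈ 7.5857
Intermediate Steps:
h(t) = -11 (h(t) = 9 - (-5 + 5*5) = 9 - (-5 + 25) = 9 - 1*20 = 9 - 20 = -11)
p(F, Z) = 2 + F
A(N) = -2/5 - 9*N/5 - N**2/5 (A(N) = -((N**2 + 8*N) + (2 + N))/5 = -(2 + N**2 + 9*N)/5 = -2/5 - 9*N/5 - N**2/5)
h(8) - 3167/A(25) = -11 - 3167/(-2/5 - 9/5*25 - 1/5*25**2) = -11 - 3167/(-2/5 - 45 - 1/5*625) = -11 - 3167/(-2/5 - 45 - 125) = -11 - 3167/(-852/5) = -11 - 3167*(-5)/852 = -11 - 1*(-15835/852) = -11 + 15835/852 = 6463/852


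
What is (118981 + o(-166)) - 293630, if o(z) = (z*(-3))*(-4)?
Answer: -176641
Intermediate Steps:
o(z) = 12*z (o(z) = -3*z*(-4) = 12*z)
(118981 + o(-166)) - 293630 = (118981 + 12*(-166)) - 293630 = (118981 - 1992) - 293630 = 116989 - 293630 = -176641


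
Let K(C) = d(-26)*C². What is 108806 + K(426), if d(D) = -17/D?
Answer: 2957024/13 ≈ 2.2746e+5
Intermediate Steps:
K(C) = 17*C²/26 (K(C) = (-17/(-26))*C² = (-17*(-1/26))*C² = 17*C²/26)
108806 + K(426) = 108806 + (17/26)*426² = 108806 + (17/26)*181476 = 108806 + 1542546/13 = 2957024/13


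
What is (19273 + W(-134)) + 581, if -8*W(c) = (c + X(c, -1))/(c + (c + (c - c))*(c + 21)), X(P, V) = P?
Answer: 8894593/448 ≈ 19854.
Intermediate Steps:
W(c) = -c/(4*(c + c*(21 + c))) (W(c) = -(c + c)/(8*(c + (c + (c - c))*(c + 21))) = -2*c/(8*(c + (c + 0)*(21 + c))) = -2*c/(8*(c + c*(21 + c))) = -c/(4*(c + c*(21 + c))))
(19273 + W(-134)) + 581 = (19273 - 1/(88 + 4*(-134))) + 581 = (19273 - 1/(88 - 536)) + 581 = (19273 - 1/(-448)) + 581 = (19273 - 1*(-1/448)) + 581 = (19273 + 1/448) + 581 = 8634305/448 + 581 = 8894593/448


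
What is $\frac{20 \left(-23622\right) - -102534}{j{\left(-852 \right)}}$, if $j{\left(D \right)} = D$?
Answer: $\frac{61651}{142} \approx 434.16$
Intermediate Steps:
$\frac{20 \left(-23622\right) - -102534}{j{\left(-852 \right)}} = \frac{20 \left(-23622\right) - -102534}{-852} = \left(-472440 + 102534\right) \left(- \frac{1}{852}\right) = \left(-369906\right) \left(- \frac{1}{852}\right) = \frac{61651}{142}$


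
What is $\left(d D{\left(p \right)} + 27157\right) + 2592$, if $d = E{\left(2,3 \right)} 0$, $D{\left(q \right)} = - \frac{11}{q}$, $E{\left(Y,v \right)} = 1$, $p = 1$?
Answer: $29749$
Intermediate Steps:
$d = 0$ ($d = 1 \cdot 0 = 0$)
$\left(d D{\left(p \right)} + 27157\right) + 2592 = \left(0 \left(- \frac{11}{1}\right) + 27157\right) + 2592 = \left(0 \left(\left(-11\right) 1\right) + 27157\right) + 2592 = \left(0 \left(-11\right) + 27157\right) + 2592 = \left(0 + 27157\right) + 2592 = 27157 + 2592 = 29749$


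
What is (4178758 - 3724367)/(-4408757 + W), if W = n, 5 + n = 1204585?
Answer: -454391/3204177 ≈ -0.14181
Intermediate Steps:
n = 1204580 (n = -5 + 1204585 = 1204580)
W = 1204580
(4178758 - 3724367)/(-4408757 + W) = (4178758 - 3724367)/(-4408757 + 1204580) = 454391/(-3204177) = 454391*(-1/3204177) = -454391/3204177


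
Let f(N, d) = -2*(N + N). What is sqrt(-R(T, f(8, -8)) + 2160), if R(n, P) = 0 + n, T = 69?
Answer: sqrt(2091) ≈ 45.727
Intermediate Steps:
f(N, d) = -4*N
R(n, P) = n
sqrt(-R(T, f(8, -8)) + 2160) = sqrt(-1*69 + 2160) = sqrt(-69 + 2160) = sqrt(2091)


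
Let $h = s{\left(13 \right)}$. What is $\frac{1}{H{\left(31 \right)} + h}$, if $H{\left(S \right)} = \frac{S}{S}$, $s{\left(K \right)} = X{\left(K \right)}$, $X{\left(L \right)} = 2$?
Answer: $\frac{1}{3} \approx 0.33333$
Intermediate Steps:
$s{\left(K \right)} = 2$
$h = 2$
$H{\left(S \right)} = 1$
$\frac{1}{H{\left(31 \right)} + h} = \frac{1}{1 + 2} = \frac{1}{3}$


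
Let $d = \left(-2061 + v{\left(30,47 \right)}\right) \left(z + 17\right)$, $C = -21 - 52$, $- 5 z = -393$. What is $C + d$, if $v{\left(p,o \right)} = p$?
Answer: $- \frac{971183}{5} \approx -1.9424 \cdot 10^{5}$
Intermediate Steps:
$z = \frac{393}{5}$ ($z = \left(- \frac{1}{5}\right) \left(-393\right) = \frac{393}{5} \approx 78.6$)
$C = -73$ ($C = -21 - 52 = -73$)
$d = - \frac{970818}{5}$ ($d = \left(-2061 + 30\right) \left(\frac{393}{5} + 17\right) = \left(-2031\right) \frac{478}{5} = - \frac{970818}{5} \approx -1.9416 \cdot 10^{5}$)
$C + d = -73 - \frac{970818}{5} = - \frac{971183}{5}$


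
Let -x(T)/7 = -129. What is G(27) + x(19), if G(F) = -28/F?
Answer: 24353/27 ≈ 901.96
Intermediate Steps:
x(T) = 903 (x(T) = -7*(-129) = 903)
G(27) + x(19) = -28/27 + 903 = 24353/27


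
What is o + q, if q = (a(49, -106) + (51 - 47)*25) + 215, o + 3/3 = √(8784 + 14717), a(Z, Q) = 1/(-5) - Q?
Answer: 2099/5 + √23501 ≈ 573.10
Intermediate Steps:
a(Z, Q) = -⅕ - Q
o = -1 + √23501 (o = -1 + √(8784 + 14717) = -1 + √23501 ≈ 152.30)
q = 2104/5 (q = ((-⅕ - 1*(-106)) + (51 - 47)*25) + 215 = ((-⅕ + 106) + 4*25) + 215 = (529/5 + 100) + 215 = 1029/5 + 215 = 2104/5 ≈ 420.80)
o + q = (-1 + √23501) + 2104/5 = 2099/5 + √23501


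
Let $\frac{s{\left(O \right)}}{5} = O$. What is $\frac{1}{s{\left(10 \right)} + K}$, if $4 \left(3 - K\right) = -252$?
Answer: $\frac{1}{116} \approx 0.0086207$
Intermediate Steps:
$K = 66$ ($K = 3 - -63 = 3 + 63 = 66$)
$s{\left(O \right)} = 5 O$
$\frac{1}{s{\left(10 \right)} + K} = \frac{1}{5 \cdot 10 + 66} = \frac{1}{50 + 66} = \frac{1}{116}$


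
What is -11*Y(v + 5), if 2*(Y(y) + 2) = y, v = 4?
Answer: -55/2 ≈ -27.500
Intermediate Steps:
Y(y) = -2 + y/2
-11*Y(v + 5) = -11*(-2 + (4 + 5)/2) = -11*(-2 + (½)*9) = -11*(-2 + 9/2) = -11*5/2 = -55/2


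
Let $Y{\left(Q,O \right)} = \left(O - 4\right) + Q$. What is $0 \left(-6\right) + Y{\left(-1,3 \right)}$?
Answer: $-2$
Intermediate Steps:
$Y{\left(Q,O \right)} = -4 + O + Q$ ($Y{\left(Q,O \right)} = \left(-4 + O\right) + Q = -4 + O + Q$)
$0 \left(-6\right) + Y{\left(-1,3 \right)} = 0 \left(-6\right) - 2 = 0 - 2 = -2$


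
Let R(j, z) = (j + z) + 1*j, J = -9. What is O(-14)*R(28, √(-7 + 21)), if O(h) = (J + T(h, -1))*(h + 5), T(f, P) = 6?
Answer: 1512 + 27*√14 ≈ 1613.0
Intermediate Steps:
R(j, z) = z + 2*j (R(j, z) = (j + z) + j = z + 2*j)
O(h) = -15 - 3*h (O(h) = (-9 + 6)*(h + 5) = -3*(5 + h) = -15 - 3*h)
O(-14)*R(28, √(-7 + 21)) = (-15 - 3*(-14))*(√(-7 + 21) + 2*28) = (-15 + 42)*(√14 + 56) = 27*(56 + √14) = 1512 + 27*√14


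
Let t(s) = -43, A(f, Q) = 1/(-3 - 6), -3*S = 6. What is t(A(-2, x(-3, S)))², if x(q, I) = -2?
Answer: 1849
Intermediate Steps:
S = -2 (S = -⅓*6 = -2)
A(f, Q) = -⅑ (A(f, Q) = 1/(-9) = -⅑)
t(A(-2, x(-3, S)))² = (-43)² = 1849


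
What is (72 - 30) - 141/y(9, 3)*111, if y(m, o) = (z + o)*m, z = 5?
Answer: -1403/8 ≈ -175.38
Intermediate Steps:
y(m, o) = m*(5 + o) (y(m, o) = (5 + o)*m = m*(5 + o))
(72 - 30) - 141/y(9, 3)*111 = (72 - 30) - 141*1/(9*(5 + 3))*111 = 42 - 141/(9*8)*111 = 42 - 141/72*111 = 42 - 141*1/72*111 = 42 - 47/24*111 = 42 - 1739/8 = -1403/8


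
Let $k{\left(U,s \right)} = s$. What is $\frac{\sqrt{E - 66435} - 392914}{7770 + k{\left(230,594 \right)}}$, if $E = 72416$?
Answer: $- \frac{196457}{4182} + \frac{\sqrt{5981}}{8364} \approx -46.968$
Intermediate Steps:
$\frac{\sqrt{E - 66435} - 392914}{7770 + k{\left(230,594 \right)}} = \frac{\sqrt{72416 - 66435} - 392914}{7770 + 594} = \frac{\sqrt{5981} - 392914}{8364} = \left(-392914 + \sqrt{5981}\right) \frac{1}{8364} = - \frac{196457}{4182} + \frac{\sqrt{5981}}{8364}$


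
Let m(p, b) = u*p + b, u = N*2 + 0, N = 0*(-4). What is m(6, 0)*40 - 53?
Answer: -53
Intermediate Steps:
N = 0
u = 0 (u = 0*2 + 0 = 0 + 0 = 0)
m(p, b) = b (m(p, b) = 0*p + b = 0 + b = b)
m(6, 0)*40 - 53 = 0*40 - 53 = 0 - 53 = -53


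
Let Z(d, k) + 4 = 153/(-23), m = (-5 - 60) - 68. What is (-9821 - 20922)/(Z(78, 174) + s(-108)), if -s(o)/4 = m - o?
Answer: -707089/2055 ≈ -344.08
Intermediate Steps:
m = -133 (m = -65 - 68 = -133)
s(o) = 532 + 4*o (s(o) = -4*(-133 - o) = 532 + 4*o)
Z(d, k) = -245/23 (Z(d, k) = -4 + 153/(-23) = -4 + 153*(-1/23) = -4 - 153/23 = -245/23)
(-9821 - 20922)/(Z(78, 174) + s(-108)) = (-9821 - 20922)/(-245/23 + (532 + 4*(-108))) = -30743/(-245/23 + (532 - 432)) = -30743/(-245/23 + 100) = -30743/2055/23 = -30743*23/2055 = -707089/2055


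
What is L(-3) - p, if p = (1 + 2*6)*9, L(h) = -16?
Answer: -133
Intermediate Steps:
p = 117 (p = (1 + 12)*9 = 13*9 = 117)
L(-3) - p = -16 - 1*117 = -16 - 117 = -133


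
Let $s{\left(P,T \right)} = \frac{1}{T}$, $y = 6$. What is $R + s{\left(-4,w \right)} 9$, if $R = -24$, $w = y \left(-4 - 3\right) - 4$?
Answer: $- \frac{1113}{46} \approx -24.196$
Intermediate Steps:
$w = -46$ ($w = 6 \left(-4 - 3\right) - 4 = 6 \left(-7\right) - 4 = -42 - 4 = -46$)
$R + s{\left(-4,w \right)} 9 = -24 + \frac{1}{-46} \cdot 9 = -24 - \frac{9}{46} = - \frac{1113}{46}$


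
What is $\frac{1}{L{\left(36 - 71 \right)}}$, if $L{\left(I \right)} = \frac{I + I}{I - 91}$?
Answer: $\frac{9}{5} \approx 1.8$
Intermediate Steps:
$L{\left(I \right)} = \frac{2 I}{-91 + I}$
$\frac{1}{L{\left(36 - 71 \right)}} = \frac{1}{2 \left(36 - 71\right) \frac{1}{-91 + \left(36 - 71\right)}} = \frac{1}{2 \left(-35\right) \frac{1}{-91 - 35}} = \frac{1}{2 \left(-35\right) \frac{1}{-126}} = \frac{1}{2 \left(-35\right) \left(- \frac{1}{126}\right)} = \frac{1}{\frac{5}{9}} = \frac{9}{5}$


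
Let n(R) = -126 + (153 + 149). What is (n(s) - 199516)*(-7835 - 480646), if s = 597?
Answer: 97373802540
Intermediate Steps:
n(R) = 176 (n(R) = -126 + 302 = 176)
(n(s) - 199516)*(-7835 - 480646) = (176 - 199516)*(-7835 - 480646) = -199340*(-488481) = 97373802540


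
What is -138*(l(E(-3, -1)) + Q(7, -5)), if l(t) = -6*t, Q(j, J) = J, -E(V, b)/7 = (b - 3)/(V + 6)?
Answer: 8418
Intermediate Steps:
E(V, b) = -7*(-3 + b)/(6 + V) (E(V, b) = -7*(b - 3)/(V + 6) = -7*(-3 + b)/(6 + V))
-138*(l(E(-3, -1)) + Q(7, -5)) = -138*(-42*(3 - 1*(-1))/(6 - 3) - 5) = -138*(-42*(3 + 1)/3 - 5) = -138*(-42*4/3 - 5) = -138*(-6*28/3 - 5) = -138*(-56 - 5) = -138*(-61) = 8418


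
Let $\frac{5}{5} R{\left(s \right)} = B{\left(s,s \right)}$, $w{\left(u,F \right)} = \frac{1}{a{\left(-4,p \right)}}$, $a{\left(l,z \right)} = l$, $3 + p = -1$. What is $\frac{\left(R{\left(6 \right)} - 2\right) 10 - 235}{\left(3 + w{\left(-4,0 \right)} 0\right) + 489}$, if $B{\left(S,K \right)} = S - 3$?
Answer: $- \frac{75}{164} \approx -0.45732$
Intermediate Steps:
$p = -4$ ($p = -3 - 1 = -4$)
$w{\left(u,F \right)} = - \frac{1}{4}$ ($w{\left(u,F \right)} = \frac{1}{-4} = - \frac{1}{4}$)
$B{\left(S,K \right)} = -3 + S$
$R{\left(s \right)} = -3 + s$
$\frac{\left(R{\left(6 \right)} - 2\right) 10 - 235}{\left(3 + w{\left(-4,0 \right)} 0\right) + 489} = \frac{\left(\left(-3 + 6\right) - 2\right) 10 - 235}{\left(3 - 0\right) + 489} = \frac{\left(3 - 2\right) 10 - 235}{\left(3 + 0\right) + 489} = \frac{1 \cdot 10 - 235}{3 + 489} = \frac{10 - 235}{492} = \left(-225\right) \frac{1}{492} = - \frac{75}{164}$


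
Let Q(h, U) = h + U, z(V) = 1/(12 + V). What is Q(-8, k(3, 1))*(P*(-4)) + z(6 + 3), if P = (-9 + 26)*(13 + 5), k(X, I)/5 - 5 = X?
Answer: -822527/21 ≈ -39168.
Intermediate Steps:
k(X, I) = 25 + 5*X
P = 306 (P = 17*18 = 306)
Q(h, U) = U + h
Q(-8, k(3, 1))*(P*(-4)) + z(6 + 3) = ((25 + 5*3) - 8)*(306*(-4)) + 1/(12 + (6 + 3)) = ((25 + 15) - 8)*(-1224) + 1/(12 + 9) = (40 - 8)*(-1224) + 1/21 = 32*(-1224) + 1/21 = -39168 + 1/21 = -822527/21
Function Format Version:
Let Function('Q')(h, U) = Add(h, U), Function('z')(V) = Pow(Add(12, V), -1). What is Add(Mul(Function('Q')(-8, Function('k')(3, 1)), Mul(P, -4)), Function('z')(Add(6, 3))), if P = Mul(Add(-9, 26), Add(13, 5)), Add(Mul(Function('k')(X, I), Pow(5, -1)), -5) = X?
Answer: Rational(-822527, 21) ≈ -39168.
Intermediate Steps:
Function('k')(X, I) = Add(25, Mul(5, X))
P = 306 (P = Mul(17, 18) = 306)
Function('Q')(h, U) = Add(U, h)
Add(Mul(Function('Q')(-8, Function('k')(3, 1)), Mul(P, -4)), Function('z')(Add(6, 3))) = Add(Mul(Add(Add(25, Mul(5, 3)), -8), Mul(306, -4)), Pow(Add(12, Add(6, 3)), -1)) = Add(Mul(Add(Add(25, 15), -8), -1224), Pow(Add(12, 9), -1)) = Add(Mul(Add(40, -8), -1224), Pow(21, -1)) = Add(Mul(32, -1224), Rational(1, 21)) = Add(-39168, Rational(1, 21)) = Rational(-822527, 21)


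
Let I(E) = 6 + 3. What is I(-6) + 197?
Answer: 206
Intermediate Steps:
I(E) = 9
I(-6) + 197 = 9 + 197 = 206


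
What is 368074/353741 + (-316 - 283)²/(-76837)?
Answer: -98640922603/27180397217 ≈ -3.6291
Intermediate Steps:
368074/353741 + (-316 - 283)²/(-76837) = 368074*(1/353741) + (-599)²*(-1/76837) = 368074/353741 + 358801*(-1/76837) = 368074/353741 - 358801/76837 = -98640922603/27180397217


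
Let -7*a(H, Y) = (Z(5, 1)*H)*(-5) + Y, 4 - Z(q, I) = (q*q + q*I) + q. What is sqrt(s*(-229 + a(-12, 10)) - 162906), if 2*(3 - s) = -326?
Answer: 2*I*sqrt(1923845)/7 ≈ 396.29*I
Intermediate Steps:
s = 166 (s = 3 - 1/2*(-326) = 3 + 163 = 166)
Z(q, I) = 4 - q - q**2 - I*q (Z(q, I) = 4 - ((q*q + q*I) + q) = 4 - ((q**2 + I*q) + q) = 4 - (q + q**2 + I*q) = 4 + (-q - q**2 - I*q) = 4 - q - q**2 - I*q)
a(H, Y) = -155*H/7 - Y/7 (a(H, Y) = -(((4 - 1*5 - 1*5**2 - 1*1*5)*H)*(-5) + Y)/7 = -(((4 - 5 - 1*25 - 5)*H)*(-5) + Y)/7 = -(((4 - 5 - 25 - 5)*H)*(-5) + Y)/7 = -(-31*H*(-5) + Y)/7 = -(155*H + Y)/7 = -(Y + 155*H)/7 = -155*H/7 - Y/7)
sqrt(s*(-229 + a(-12, 10)) - 162906) = sqrt(166*(-229 + (-155/7*(-12) - 1/7*10)) - 162906) = sqrt(166*(-229 + (1860/7 - 10/7)) - 162906) = sqrt(166*(-229 + 1850/7) - 162906) = sqrt(166*(247/7) - 162906) = sqrt(41002/7 - 162906) = sqrt(-1099340/7) = 2*I*sqrt(1923845)/7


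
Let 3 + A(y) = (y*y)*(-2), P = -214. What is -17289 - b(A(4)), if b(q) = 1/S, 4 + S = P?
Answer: -3769001/218 ≈ -17289.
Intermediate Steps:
A(y) = -3 - 2*y**2 (A(y) = -3 + (y*y)*(-2) = -3 + y**2*(-2) = -3 - 2*y**2)
S = -218 (S = -4 - 214 = -218)
b(q) = -1/218 (b(q) = 1/(-218) = -1/218)
-17289 - b(A(4)) = -17289 - 1*(-1/218) = -17289 + 1/218 = -3769001/218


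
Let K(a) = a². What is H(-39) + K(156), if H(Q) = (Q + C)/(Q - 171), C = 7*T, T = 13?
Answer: 2555254/105 ≈ 24336.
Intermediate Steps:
C = 91 (C = 7*13 = 91)
H(Q) = (91 + Q)/(-171 + Q) (H(Q) = (Q + 91)/(Q - 171) = (91 + Q)/(-171 + Q))
H(-39) + K(156) = (91 - 39)/(-171 - 39) + 156² = 52/(-210) + 24336 = -1/210*52 + 24336 = -26/105 + 24336 = 2555254/105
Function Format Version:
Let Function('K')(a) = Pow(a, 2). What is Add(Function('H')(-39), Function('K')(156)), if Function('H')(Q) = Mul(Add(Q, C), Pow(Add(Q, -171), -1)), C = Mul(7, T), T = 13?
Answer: Rational(2555254, 105) ≈ 24336.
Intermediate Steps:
C = 91 (C = Mul(7, 13) = 91)
Function('H')(Q) = Mul(Pow(Add(-171, Q), -1), Add(91, Q)) (Function('H')(Q) = Mul(Add(Q, 91), Pow(Add(Q, -171), -1)) = Mul(Add(91, Q), Pow(Add(-171, Q), -1)) = Mul(Pow(Add(-171, Q), -1), Add(91, Q)))
Add(Function('H')(-39), Function('K')(156)) = Add(Mul(Pow(Add(-171, -39), -1), Add(91, -39)), Pow(156, 2)) = Add(Mul(Pow(-210, -1), 52), 24336) = Add(Mul(Rational(-1, 210), 52), 24336) = Add(Rational(-26, 105), 24336) = Rational(2555254, 105)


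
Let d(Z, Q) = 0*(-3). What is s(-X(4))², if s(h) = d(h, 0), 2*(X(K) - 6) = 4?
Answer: 0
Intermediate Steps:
X(K) = 8 (X(K) = 6 + (½)*4 = 6 + 2 = 8)
d(Z, Q) = 0
s(h) = 0
s(-X(4))² = 0² = 0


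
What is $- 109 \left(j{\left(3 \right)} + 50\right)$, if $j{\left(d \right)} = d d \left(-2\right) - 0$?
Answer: $-3488$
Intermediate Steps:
$j{\left(d \right)} = - 2 d^{2}$ ($j{\left(d \right)} = d^{2} \left(-2\right) + 0 = - 2 d^{2} + 0 = - 2 d^{2}$)
$- 109 \left(j{\left(3 \right)} + 50\right) = - 109 \left(- 2 \cdot 3^{2} + 50\right) = - 109 \left(\left(-2\right) 9 + 50\right) = - 109 \left(-18 + 50\right) = \left(-109\right) 32 = -3488$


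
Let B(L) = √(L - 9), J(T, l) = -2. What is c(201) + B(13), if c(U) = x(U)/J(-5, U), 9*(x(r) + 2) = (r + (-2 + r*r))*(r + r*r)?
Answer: -274740191/3 ≈ -9.1580e+7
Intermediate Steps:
x(r) = -2 + (r + r²)*(-2 + r + r²)/9 (x(r) = -2 + ((r + (-2 + r*r))*(r + r*r))/9 = -2 + ((r + (-2 + r²))*(r + r²))/9 = -2 + ((-2 + r + r²)*(r + r²))/9 = -2 + ((r + r²)*(-2 + r + r²))/9 = -2 + (r + r²)*(-2 + r + r²)/9)
B(L) = √(-9 + L)
c(U) = 1 - U³/9 - U⁴/18 + U/9 + U²/18 (c(U) = (-2 - 2*U/9 - U²/9 + U⁴/9 + 2*U³/9)/(-2) = (-2 - 2*U/9 - U²/9 + U⁴/9 + 2*U³/9)*(-½) = 1 - U³/9 - U⁴/18 + U/9 + U²/18)
c(201) + B(13) = (1 - ⅑*201³ - 1/18*201⁴ + (⅑)*201 + (1/18)*201²) + √(-9 + 13) = (1 - ⅑*8120601 - 1/18*1632240801 + 67/3 + (1/18)*40401) + √4 = (1 - 902289 - 181360089/2 + 67/3 + 4489/2) + 2 = -274740197/3 + 2 = -274740191/3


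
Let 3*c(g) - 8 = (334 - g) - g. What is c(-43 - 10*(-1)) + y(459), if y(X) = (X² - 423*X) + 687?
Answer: 17347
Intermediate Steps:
y(X) = 687 + X² - 423*X
c(g) = 114 - 2*g/3 (c(g) = 8/3 + ((334 - g) - g)/3 = 8/3 + (334 - 2*g)/3 = 8/3 + (334/3 - 2*g/3) = 114 - 2*g/3)
c(-43 - 10*(-1)) + y(459) = (114 - 2*(-43 - 10*(-1))/3) + (687 + 459² - 423*459) = (114 - 2*(-43 - 1*(-10))/3) + (687 + 210681 - 194157) = (114 - 2*(-43 + 10)/3) + 17211 = (114 - ⅔*(-33)) + 17211 = (114 + 22) + 17211 = 136 + 17211 = 17347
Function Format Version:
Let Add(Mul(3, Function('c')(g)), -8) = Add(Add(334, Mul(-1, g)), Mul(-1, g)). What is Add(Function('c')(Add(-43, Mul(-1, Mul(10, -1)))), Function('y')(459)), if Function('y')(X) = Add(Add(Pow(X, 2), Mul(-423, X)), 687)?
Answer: 17347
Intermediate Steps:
Function('y')(X) = Add(687, Pow(X, 2), Mul(-423, X))
Function('c')(g) = Add(114, Mul(Rational(-2, 3), g)) (Function('c')(g) = Add(Rational(8, 3), Mul(Rational(1, 3), Add(Add(334, Mul(-1, g)), Mul(-1, g)))) = Add(Rational(8, 3), Mul(Rational(1, 3), Add(334, Mul(-2, g)))) = Add(Rational(8, 3), Add(Rational(334, 3), Mul(Rational(-2, 3), g))) = Add(114, Mul(Rational(-2, 3), g)))
Add(Function('c')(Add(-43, Mul(-1, Mul(10, -1)))), Function('y')(459)) = Add(Add(114, Mul(Rational(-2, 3), Add(-43, Mul(-1, Mul(10, -1))))), Add(687, Pow(459, 2), Mul(-423, 459))) = Add(Add(114, Mul(Rational(-2, 3), Add(-43, Mul(-1, -10)))), Add(687, 210681, -194157)) = Add(Add(114, Mul(Rational(-2, 3), Add(-43, 10))), 17211) = Add(Add(114, Mul(Rational(-2, 3), -33)), 17211) = Add(Add(114, 22), 17211) = Add(136, 17211) = 17347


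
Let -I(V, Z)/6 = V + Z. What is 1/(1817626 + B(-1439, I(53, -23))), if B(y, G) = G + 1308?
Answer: 1/1818754 ≈ 5.4983e-7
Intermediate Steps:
I(V, Z) = -6*V - 6*Z (I(V, Z) = -6*(V + Z) = -6*V - 6*Z)
B(y, G) = 1308 + G
1/(1817626 + B(-1439, I(53, -23))) = 1/(1817626 + (1308 + (-6*53 - 6*(-23)))) = 1/(1817626 + (1308 + (-318 + 138))) = 1/(1817626 + (1308 - 180)) = 1/(1817626 + 1128) = 1/1818754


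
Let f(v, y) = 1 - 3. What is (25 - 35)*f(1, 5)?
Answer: 20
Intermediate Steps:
f(v, y) = -2
(25 - 35)*f(1, 5) = (25 - 35)*(-2) = -10*(-2) = 20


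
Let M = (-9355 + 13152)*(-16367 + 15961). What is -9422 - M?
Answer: 1532160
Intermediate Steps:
M = -1541582 (M = 3797*(-406) = -1541582)
-9422 - M = -9422 - 1*(-1541582) = -9422 + 1541582 = 1532160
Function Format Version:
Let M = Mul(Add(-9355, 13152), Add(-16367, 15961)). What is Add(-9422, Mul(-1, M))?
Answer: 1532160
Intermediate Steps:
M = -1541582 (M = Mul(3797, -406) = -1541582)
Add(-9422, Mul(-1, M)) = Add(-9422, Mul(-1, -1541582)) = Add(-9422, 1541582) = 1532160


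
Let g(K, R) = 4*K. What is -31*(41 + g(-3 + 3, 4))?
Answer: -1271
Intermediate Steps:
-31*(41 + g(-3 + 3, 4)) = -31*(41 + 4*(-3 + 3)) = -31*(41 + 4*0) = -31*(41 + 0) = -31*41 = -1271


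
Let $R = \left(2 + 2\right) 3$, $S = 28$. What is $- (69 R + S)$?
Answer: $-856$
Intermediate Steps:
$R = 12$ ($R = 4 \cdot 3 = 12$)
$- (69 R + S) = - (69 \cdot 12 + 28) = - (828 + 28) = \left(-1\right) 856 = -856$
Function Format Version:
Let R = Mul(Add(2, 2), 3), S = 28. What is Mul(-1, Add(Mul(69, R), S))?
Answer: -856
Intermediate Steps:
R = 12 (R = Mul(4, 3) = 12)
Mul(-1, Add(Mul(69, R), S)) = Mul(-1, Add(Mul(69, 12), 28)) = Mul(-1, Add(828, 28)) = Mul(-1, 856) = -856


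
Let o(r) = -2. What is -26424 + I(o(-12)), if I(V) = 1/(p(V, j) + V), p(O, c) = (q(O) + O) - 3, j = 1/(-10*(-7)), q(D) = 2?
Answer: -132121/5 ≈ -26424.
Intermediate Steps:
j = 1/70 (j = -⅒*(-⅐) = 1/70 ≈ 0.014286)
p(O, c) = -1 + O (p(O, c) = (2 + O) - 3 = -1 + O)
I(V) = 1/(-1 + 2*V) (I(V) = 1/((-1 + V) + V) = 1/(-1 + 2*V))
-26424 + I(o(-12)) = -26424 + 1/(-1 + 2*(-2)) = -26424 + 1/(-1 - 4) = -26424 + 1/(-5) = -26424 - ⅕ = -132121/5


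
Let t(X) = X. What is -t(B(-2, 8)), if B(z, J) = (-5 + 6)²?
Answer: -1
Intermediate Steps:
B(z, J) = 1 (B(z, J) = 1² = 1)
-t(B(-2, 8)) = -1*1 = -1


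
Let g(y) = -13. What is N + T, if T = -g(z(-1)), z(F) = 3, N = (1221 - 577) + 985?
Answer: 1642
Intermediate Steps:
N = 1629 (N = 644 + 985 = 1629)
T = 13 (T = -1*(-13) = 13)
N + T = 1629 + 13 = 1642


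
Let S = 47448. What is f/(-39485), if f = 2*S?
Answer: -94896/39485 ≈ -2.4033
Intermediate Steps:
f = 94896 (f = 2*47448 = 94896)
f/(-39485) = 94896/(-39485) = 94896*(-1/39485) = -94896/39485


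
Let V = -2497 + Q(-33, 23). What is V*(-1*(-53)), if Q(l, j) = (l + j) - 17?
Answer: -133772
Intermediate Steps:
Q(l, j) = -17 + j + l (Q(l, j) = (j + l) - 17 = -17 + j + l)
V = -2524 (V = -2497 + (-17 + 23 - 33) = -2497 - 27 = -2524)
V*(-1*(-53)) = -(-2524)*(-53) = -2524*53 = -133772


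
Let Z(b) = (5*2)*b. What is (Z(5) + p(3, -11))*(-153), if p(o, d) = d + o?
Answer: -6426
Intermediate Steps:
Z(b) = 10*b
(Z(5) + p(3, -11))*(-153) = (10*5 + (-11 + 3))*(-153) = (50 - 8)*(-153) = 42*(-153) = -6426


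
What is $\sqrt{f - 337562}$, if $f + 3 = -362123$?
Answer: $2 i \sqrt{174922} \approx 836.47 i$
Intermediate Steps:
$f = -362126$ ($f = -3 - 362123 = -362126$)
$\sqrt{f - 337562} = \sqrt{-362126 - 337562} = \sqrt{-699688} = 2 i \sqrt{174922}$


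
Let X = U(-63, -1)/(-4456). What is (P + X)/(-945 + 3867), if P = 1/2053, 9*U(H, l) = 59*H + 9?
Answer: 212573/6682736724 ≈ 3.1809e-5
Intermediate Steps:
U(H, l) = 1 + 59*H/9 (U(H, l) = (59*H + 9)/9 = (9 + 59*H)/9 = 1 + 59*H/9)
X = 103/1114 (X = (1 + (59/9)*(-63))/(-4456) = (1 - 413)*(-1/4456) = -412*(-1/4456) = 103/1114 ≈ 0.092460)
P = 1/2053 ≈ 0.00048709
(P + X)/(-945 + 3867) = (1/2053 + 103/1114)/(-945 + 3867) = (212573/2287042)/2922 = (212573/2287042)*(1/2922) = 212573/6682736724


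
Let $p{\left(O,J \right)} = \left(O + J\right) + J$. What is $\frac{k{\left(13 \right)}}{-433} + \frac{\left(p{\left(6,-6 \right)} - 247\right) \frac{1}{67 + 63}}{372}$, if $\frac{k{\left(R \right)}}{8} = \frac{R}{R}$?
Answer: $- \frac{496429}{20939880} \approx -0.023707$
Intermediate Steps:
$p{\left(O,J \right)} = O + 2 J$ ($p{\left(O,J \right)} = \left(J + O\right) + J = O + 2 J$)
$k{\left(R \right)} = 8$ ($k{\left(R \right)} = 8 \frac{R}{R} = 8 \cdot 1 = 8$)
$\frac{k{\left(13 \right)}}{-433} + \frac{\left(p{\left(6,-6 \right)} - 247\right) \frac{1}{67 + 63}}{372} = \frac{8}{-433} + \frac{\left(\left(6 + 2 \left(-6\right)\right) - 247\right) \frac{1}{67 + 63}}{372} = 8 \left(- \frac{1}{433}\right) + \frac{\left(6 - 12\right) - 247}{130} \cdot \frac{1}{372} = - \frac{8}{433} + \left(-6 - 247\right) \frac{1}{130} \cdot \frac{1}{372} = - \frac{8}{433} + \left(-253\right) \frac{1}{130} \cdot \frac{1}{372} = - \frac{8}{433} - \frac{253}{48360} = - \frac{496429}{20939880}$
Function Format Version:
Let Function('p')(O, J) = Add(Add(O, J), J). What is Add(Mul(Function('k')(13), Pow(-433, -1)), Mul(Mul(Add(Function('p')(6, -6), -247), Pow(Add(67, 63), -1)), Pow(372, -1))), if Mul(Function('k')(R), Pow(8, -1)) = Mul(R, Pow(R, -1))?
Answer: Rational(-496429, 20939880) ≈ -0.023707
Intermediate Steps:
Function('p')(O, J) = Add(O, Mul(2, J)) (Function('p')(O, J) = Add(Add(J, O), J) = Add(O, Mul(2, J)))
Function('k')(R) = 8 (Function('k')(R) = Mul(8, Mul(R, Pow(R, -1))) = Mul(8, 1) = 8)
Add(Mul(Function('k')(13), Pow(-433, -1)), Mul(Mul(Add(Function('p')(6, -6), -247), Pow(Add(67, 63), -1)), Pow(372, -1))) = Add(Mul(8, Pow(-433, -1)), Mul(Mul(Add(Add(6, Mul(2, -6)), -247), Pow(Add(67, 63), -1)), Pow(372, -1))) = Add(Mul(8, Rational(-1, 433)), Mul(Mul(Add(Add(6, -12), -247), Pow(130, -1)), Rational(1, 372))) = Add(Rational(-8, 433), Mul(Mul(Add(-6, -247), Rational(1, 130)), Rational(1, 372))) = Add(Rational(-8, 433), Mul(Mul(-253, Rational(1, 130)), Rational(1, 372))) = Add(Rational(-8, 433), Mul(Rational(-253, 130), Rational(1, 372))) = Add(Rational(-8, 433), Rational(-253, 48360)) = Rational(-496429, 20939880)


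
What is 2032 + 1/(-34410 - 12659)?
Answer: 95644207/47069 ≈ 2032.0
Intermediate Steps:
2032 + 1/(-34410 - 12659) = 2032 + 1/(-47069) = 2032 - 1/47069 = 95644207/47069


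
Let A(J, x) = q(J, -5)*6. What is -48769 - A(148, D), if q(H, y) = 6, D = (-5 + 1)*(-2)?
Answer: -48805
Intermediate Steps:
D = 8 (D = -4*(-2) = 8)
A(J, x) = 36 (A(J, x) = 6*6 = 36)
-48769 - A(148, D) = -48769 - 1*36 = -48769 - 36 = -48805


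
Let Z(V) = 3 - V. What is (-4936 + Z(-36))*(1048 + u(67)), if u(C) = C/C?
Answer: -5136953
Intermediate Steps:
u(C) = 1
(-4936 + Z(-36))*(1048 + u(67)) = (-4936 + (3 - 1*(-36)))*(1048 + 1) = (-4936 + (3 + 36))*1049 = (-4936 + 39)*1049 = -4897*1049 = -5136953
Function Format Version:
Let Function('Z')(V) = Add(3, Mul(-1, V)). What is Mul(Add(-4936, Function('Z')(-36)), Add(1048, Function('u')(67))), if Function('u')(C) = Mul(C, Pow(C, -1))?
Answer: -5136953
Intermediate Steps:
Function('u')(C) = 1
Mul(Add(-4936, Function('Z')(-36)), Add(1048, Function('u')(67))) = Mul(Add(-4936, Add(3, Mul(-1, -36))), Add(1048, 1)) = Mul(Add(-4936, Add(3, 36)), 1049) = Mul(Add(-4936, 39), 1049) = Mul(-4897, 1049) = -5136953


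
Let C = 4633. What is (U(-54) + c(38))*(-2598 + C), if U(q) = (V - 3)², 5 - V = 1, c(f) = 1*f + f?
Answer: 156695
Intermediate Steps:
c(f) = 2*f (c(f) = f + f = 2*f)
V = 4 (V = 5 - 1*1 = 5 - 1 = 4)
U(q) = 1 (U(q) = (4 - 3)² = 1² = 1)
(U(-54) + c(38))*(-2598 + C) = (1 + 2*38)*(-2598 + 4633) = (1 + 76)*2035 = 77*2035 = 156695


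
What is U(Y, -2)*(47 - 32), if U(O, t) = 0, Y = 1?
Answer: 0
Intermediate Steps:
U(Y, -2)*(47 - 32) = 0*(47 - 32) = 0*15 = 0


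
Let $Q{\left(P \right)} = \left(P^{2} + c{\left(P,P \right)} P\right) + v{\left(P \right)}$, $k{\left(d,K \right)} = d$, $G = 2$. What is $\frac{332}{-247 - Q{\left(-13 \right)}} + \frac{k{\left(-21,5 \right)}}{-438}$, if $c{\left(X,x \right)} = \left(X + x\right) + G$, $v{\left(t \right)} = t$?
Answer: $- \frac{43467}{104390} \approx -0.41639$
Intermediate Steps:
$c{\left(X,x \right)} = 2 + X + x$ ($c{\left(X,x \right)} = \left(X + x\right) + 2 = 2 + X + x$)
$Q{\left(P \right)} = P + P^{2} + P \left(2 + 2 P\right)$ ($Q{\left(P \right)} = \left(P^{2} + \left(2 + P + P\right) P\right) + P = \left(P^{2} + \left(2 + 2 P\right) P\right) + P = \left(P^{2} + P \left(2 + 2 P\right)\right) + P = P + P^{2} + P \left(2 + 2 P\right)$)
$\frac{332}{-247 - Q{\left(-13 \right)}} + \frac{k{\left(-21,5 \right)}}{-438} = \frac{332}{-247 - 3 \left(-13\right) \left(1 - 13\right)} - \frac{21}{-438} = \frac{332}{-247 - 3 \left(-13\right) \left(-12\right)} - - \frac{7}{146} = \frac{332}{-247 - 468} + \frac{7}{146} = \frac{332}{-715} + \frac{7}{146} = 332 \left(- \frac{1}{715}\right) + \frac{7}{146} = - \frac{332}{715} + \frac{7}{146} = - \frac{43467}{104390}$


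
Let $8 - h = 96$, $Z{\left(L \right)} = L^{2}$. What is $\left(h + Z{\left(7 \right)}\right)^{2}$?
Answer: $1521$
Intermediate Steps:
$h = -88$ ($h = 8 - 96 = -88$)
$\left(h + Z{\left(7 \right)}\right)^{2} = \left(-88 + 7^{2}\right)^{2} = \left(-88 + 49\right)^{2} = \left(-39\right)^{2} = 1521$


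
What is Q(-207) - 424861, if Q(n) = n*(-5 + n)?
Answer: -380977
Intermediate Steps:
Q(-207) - 424861 = -207*(-5 - 207) - 424861 = -207*(-212) - 424861 = 43884 - 424861 = -380977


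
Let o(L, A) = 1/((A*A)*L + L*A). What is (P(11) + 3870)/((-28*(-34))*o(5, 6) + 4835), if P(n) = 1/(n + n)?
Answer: 1277115/1597046 ≈ 0.79967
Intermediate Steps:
o(L, A) = 1/(A*L + L*A**2) (o(L, A) = 1/(A**2*L + A*L) = 1/(L*A**2 + A*L) = 1/(A*L + L*A**2))
P(n) = 1/(2*n)
(P(11) + 3870)/((-28*(-34))*o(5, 6) + 4835) = ((1/2)/11 + 3870)/((-28*(-34))*(1/(6*5*(1 + 6))) + 4835) = ((1/2)*(1/11) + 3870)/(952*((1/6)*(1/5)/7) + 4835) = (1/22 + 3870)/(952*((1/6)*(1/5)*(1/7)) + 4835) = 85141/(22*(952*(1/210) + 4835)) = 85141/(22*(68/15 + 4835)) = 85141/(22*(72593/15)) = (85141/22)*(15/72593) = 1277115/1597046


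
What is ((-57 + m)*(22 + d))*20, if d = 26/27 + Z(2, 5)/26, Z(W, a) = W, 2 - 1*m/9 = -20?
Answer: 7601780/117 ≈ 64973.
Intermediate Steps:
m = 198 (m = 18 - 9*(-20) = 18 + 180 = 198)
d = 365/351 (d = 26/27 + 2/26 = 26*(1/27) + 2*(1/26) = 26/27 + 1/13 = 365/351 ≈ 1.0399)
((-57 + m)*(22 + d))*20 = ((-57 + 198)*(22 + 365/351))*20 = (141*(8087/351))*20 = (380089/117)*20 = 7601780/117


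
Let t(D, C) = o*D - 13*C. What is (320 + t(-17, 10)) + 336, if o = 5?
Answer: 441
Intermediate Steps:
t(D, C) = -13*C + 5*D (t(D, C) = 5*D - 13*C = -13*C + 5*D)
(320 + t(-17, 10)) + 336 = (320 + (-13*10 + 5*(-17))) + 336 = (320 + (-130 - 85)) + 336 = (320 - 215) + 336 = 105 + 336 = 441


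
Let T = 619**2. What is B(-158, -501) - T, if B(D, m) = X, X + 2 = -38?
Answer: -383201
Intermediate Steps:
X = -40 (X = -2 - 38 = -40)
B(D, m) = -40
T = 383161
B(-158, -501) - T = -40 - 1*383161 = -40 - 383161 = -383201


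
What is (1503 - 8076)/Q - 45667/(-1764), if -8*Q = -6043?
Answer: 183207505/10659852 ≈ 17.187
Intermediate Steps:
Q = 6043/8 (Q = -⅛*(-6043) = 6043/8 ≈ 755.38)
(1503 - 8076)/Q - 45667/(-1764) = (1503 - 8076)/(6043/8) - 45667/(-1764) = -6573*8/6043 - 45667*(-1/1764) = -52584/6043 + 45667/1764 = 183207505/10659852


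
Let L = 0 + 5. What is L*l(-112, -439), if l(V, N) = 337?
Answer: 1685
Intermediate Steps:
L = 5
L*l(-112, -439) = 5*337 = 1685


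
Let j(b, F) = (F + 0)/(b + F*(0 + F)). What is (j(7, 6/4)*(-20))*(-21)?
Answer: 2520/37 ≈ 68.108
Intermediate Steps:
j(b, F) = F/(b + F²) (j(b, F) = F/(b + F*F) = F/(b + F²))
(j(7, 6/4)*(-20))*(-21) = (((6/4)/(7 + (6/4)²))*(-20))*(-21) = (((6*(¼))/(7 + (6*(¼))²))*(-20))*(-21) = ((3/(2*(7 + (3/2)²)))*(-20))*(-21) = ((3/(2*(7 + 9/4)))*(-20))*(-21) = ((3/(2*(37/4)))*(-20))*(-21) = (((3/2)*(4/37))*(-20))*(-21) = ((6/37)*(-20))*(-21) = -120/37*(-21) = 2520/37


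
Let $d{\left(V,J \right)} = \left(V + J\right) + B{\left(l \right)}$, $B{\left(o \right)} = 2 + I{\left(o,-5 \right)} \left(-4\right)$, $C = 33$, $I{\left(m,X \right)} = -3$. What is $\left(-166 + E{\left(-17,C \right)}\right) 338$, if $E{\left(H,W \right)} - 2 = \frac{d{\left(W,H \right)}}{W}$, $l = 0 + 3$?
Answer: $- \frac{606372}{11} \approx -55125.0$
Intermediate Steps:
$l = 3$
$B{\left(o \right)} = 14$ ($B{\left(o \right)} = 2 - -12 = 2 + 12 = 14$)
$d{\left(V,J \right)} = 14 + J + V$ ($d{\left(V,J \right)} = \left(V + J\right) + 14 = \left(J + V\right) + 14 = 14 + J + V$)
$E{\left(H,W \right)} = 2 + \frac{14 + H + W}{W}$
$\left(-166 + E{\left(-17,C \right)}\right) 338 = \left(-166 + \frac{14 - 17 + 3 \cdot 33}{33}\right) 338 = \left(-166 + \frac{14 - 17 + 99}{33}\right) 338 = \left(-166 + \frac{1}{33} \cdot 96\right) 338 = \left(-166 + \frac{32}{11}\right) 338 = \left(- \frac{1794}{11}\right) 338 = - \frac{606372}{11}$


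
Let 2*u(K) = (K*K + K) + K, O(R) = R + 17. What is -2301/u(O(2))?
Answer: -1534/133 ≈ -11.534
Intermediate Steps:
O(R) = 17 + R
u(K) = K + K²/2 (u(K) = ((K*K + K) + K)/2 = ((K² + K) + K)/2 = ((K + K²) + K)/2 = (K² + 2*K)/2 = K + K²/2)
-2301/u(O(2)) = -2301*2/((2 + (17 + 2))*(17 + 2)) = -2301*2/(19*(2 + 19)) = -2301/((½)*19*21) = -2301/399/2 = -2301*2/399 = -1534/133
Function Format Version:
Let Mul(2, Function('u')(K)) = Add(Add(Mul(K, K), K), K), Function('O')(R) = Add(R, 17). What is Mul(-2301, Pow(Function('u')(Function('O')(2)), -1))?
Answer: Rational(-1534, 133) ≈ -11.534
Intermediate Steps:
Function('O')(R) = Add(17, R)
Function('u')(K) = Add(K, Mul(Rational(1, 2), Pow(K, 2))) (Function('u')(K) = Mul(Rational(1, 2), Add(Add(Mul(K, K), K), K)) = Mul(Rational(1, 2), Add(Add(Pow(K, 2), K), K)) = Mul(Rational(1, 2), Add(Add(K, Pow(K, 2)), K)) = Mul(Rational(1, 2), Add(Pow(K, 2), Mul(2, K))) = Add(K, Mul(Rational(1, 2), Pow(K, 2))))
Mul(-2301, Pow(Function('u')(Function('O')(2)), -1)) = Mul(-2301, Pow(Mul(Rational(1, 2), Add(17, 2), Add(2, Add(17, 2))), -1)) = Mul(-2301, Pow(Mul(Rational(1, 2), 19, Add(2, 19)), -1)) = Mul(-2301, Pow(Mul(Rational(1, 2), 19, 21), -1)) = Mul(-2301, Pow(Rational(399, 2), -1)) = Mul(-2301, Rational(2, 399)) = Rational(-1534, 133)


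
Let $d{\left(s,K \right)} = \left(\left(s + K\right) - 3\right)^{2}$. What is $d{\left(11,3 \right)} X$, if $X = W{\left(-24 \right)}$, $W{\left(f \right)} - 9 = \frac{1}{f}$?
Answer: $\frac{26015}{24} \approx 1084.0$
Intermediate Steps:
$W{\left(f \right)} = 9 + \frac{1}{f}$
$X = \frac{215}{24}$ ($X = 9 + \frac{1}{-24} = 9 - \frac{1}{24} = \frac{215}{24} \approx 8.9583$)
$d{\left(s,K \right)} = \left(-3 + K + s\right)^{2}$ ($d{\left(s,K \right)} = \left(\left(K + s\right) - 3\right)^{2} = \left(-3 + K + s\right)^{2}$)
$d{\left(11,3 \right)} X = \left(-3 + 3 + 11\right)^{2} \cdot \frac{215}{24} = 11^{2} \cdot \frac{215}{24} = 121 \cdot \frac{215}{24} = \frac{26015}{24}$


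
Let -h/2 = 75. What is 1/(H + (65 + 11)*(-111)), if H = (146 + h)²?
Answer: -1/8420 ≈ -0.00011876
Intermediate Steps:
h = -150 (h = -2*75 = -150)
H = 16 (H = (146 - 150)² = (-4)² = 16)
1/(H + (65 + 11)*(-111)) = 1/(16 + (65 + 11)*(-111)) = 1/(16 + 76*(-111)) = 1/(16 - 8436) = 1/(-8420) = -1/8420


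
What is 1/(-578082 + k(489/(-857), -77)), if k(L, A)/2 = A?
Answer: -1/578236 ≈ -1.7294e-6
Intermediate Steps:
k(L, A) = 2*A
1/(-578082 + k(489/(-857), -77)) = 1/(-578082 + 2*(-77)) = 1/(-578082 - 154) = 1/(-578236) = -1/578236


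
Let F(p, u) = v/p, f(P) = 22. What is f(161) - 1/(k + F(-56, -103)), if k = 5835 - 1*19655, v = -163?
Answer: 17022710/773757 ≈ 22.000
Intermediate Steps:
k = -13820 (k = 5835 - 19655 = -13820)
F(p, u) = -163/p
f(161) - 1/(k + F(-56, -103)) = 22 - 1/(-13820 - 163/(-56)) = 22 - 1/(-13820 - 163*(-1/56)) = 22 - 1/(-13820 + 163/56) = 22 - 1/(-773757/56) = 22 - 1*(-56/773757) = 22 + 56/773757 = 17022710/773757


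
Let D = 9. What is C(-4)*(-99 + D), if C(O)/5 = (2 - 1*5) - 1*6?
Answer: 4050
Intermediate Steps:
C(O) = -45 (C(O) = 5*((2 - 1*5) - 1*6) = 5*((2 - 5) - 6) = 5*(-3 - 6) = 5*(-9) = -45)
C(-4)*(-99 + D) = -45*(-99 + 9) = -45*(-90) = 4050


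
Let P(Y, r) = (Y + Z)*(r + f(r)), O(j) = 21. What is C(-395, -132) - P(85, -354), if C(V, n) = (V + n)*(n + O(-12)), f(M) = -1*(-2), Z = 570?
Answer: 289057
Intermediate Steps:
f(M) = 2
P(Y, r) = (2 + r)*(570 + Y) (P(Y, r) = (Y + 570)*(r + 2) = (570 + Y)*(2 + r) = (2 + r)*(570 + Y))
C(V, n) = (21 + n)*(V + n) (C(V, n) = (V + n)*(n + 21) = (V + n)*(21 + n) = (21 + n)*(V + n))
C(-395, -132) - P(85, -354) = ((-132)**2 + 21*(-395) + 21*(-132) - 395*(-132)) - (1140 + 2*85 + 570*(-354) + 85*(-354)) = (17424 - 8295 - 2772 + 52140) - (1140 + 170 - 201780 - 30090) = 58497 - 1*(-230560) = 58497 + 230560 = 289057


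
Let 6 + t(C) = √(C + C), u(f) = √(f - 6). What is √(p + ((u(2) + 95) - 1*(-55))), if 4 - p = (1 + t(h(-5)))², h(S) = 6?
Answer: √(117 + 2*I + 20*√3) ≈ 12.315 + 0.08121*I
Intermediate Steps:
u(f) = √(-6 + f)
t(C) = -6 + √2*√C (t(C) = -6 + √(C + C) = -6 + √(2*C) = -6 + √2*√C)
p = 4 - (-5 + 2*√3)² (p = 4 - (1 + (-6 + √2*√6))² = 4 - (1 + (-6 + 2*√3))² = 4 - (-5 + 2*√3)² ≈ 1.6410)
√(p + ((u(2) + 95) - 1*(-55))) = √((-33 + 20*√3) + ((√(-6 + 2) + 95) - 1*(-55))) = √((-33 + 20*√3) + ((√(-4) + 95) + 55)) = √((-33 + 20*√3) + ((2*I + 95) + 55)) = √((-33 + 20*√3) + ((95 + 2*I) + 55)) = √((-33 + 20*√3) + (150 + 2*I)) = √(117 + 2*I + 20*√3)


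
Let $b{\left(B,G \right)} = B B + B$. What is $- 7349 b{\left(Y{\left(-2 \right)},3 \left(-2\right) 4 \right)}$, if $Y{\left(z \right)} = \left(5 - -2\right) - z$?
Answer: $-661410$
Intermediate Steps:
$Y{\left(z \right)} = 7 - z$ ($Y{\left(z \right)} = \left(5 + 2\right) - z = 7 - z$)
$b{\left(B,G \right)} = B + B^{2}$ ($b{\left(B,G \right)} = B^{2} + B = B + B^{2}$)
$- 7349 b{\left(Y{\left(-2 \right)},3 \left(-2\right) 4 \right)} = - 7349 \left(7 - -2\right) \left(1 + \left(7 - -2\right)\right) = - 7349 \left(7 + 2\right) \left(1 + \left(7 + 2\right)\right) = - 7349 \cdot 9 \left(1 + 9\right) = - 7349 \cdot 9 \cdot 10 = \left(-7349\right) 90 = -661410$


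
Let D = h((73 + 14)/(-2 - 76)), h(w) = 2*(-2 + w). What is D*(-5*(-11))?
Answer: -4455/13 ≈ -342.69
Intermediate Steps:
h(w) = -4 + 2*w
D = -81/13 (D = -4 + 2*((73 + 14)/(-2 - 76)) = -4 + 2*(87/(-78)) = -4 + 2*(87*(-1/78)) = -4 + 2*(-29/26) = -4 - 29/13 = -81/13 ≈ -6.2308)
D*(-5*(-11)) = -(-405)*(-11)/13 = -81/13*55 = -4455/13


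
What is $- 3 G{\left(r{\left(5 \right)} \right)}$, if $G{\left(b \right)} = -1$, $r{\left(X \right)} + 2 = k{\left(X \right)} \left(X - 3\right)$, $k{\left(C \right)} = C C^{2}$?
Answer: $3$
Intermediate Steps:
$k{\left(C \right)} = C^{3}$
$r{\left(X \right)} = -2 + X^{3} \left(-3 + X\right)$ ($r{\left(X \right)} = -2 + X^{3} \left(X - 3\right) = -2 + X^{3} \left(-3 + X\right)$)
$- 3 G{\left(r{\left(5 \right)} \right)} = \left(-3\right) \left(-1\right) = 3$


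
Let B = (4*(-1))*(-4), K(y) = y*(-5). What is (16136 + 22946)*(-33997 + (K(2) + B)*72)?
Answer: -1311787330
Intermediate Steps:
K(y) = -5*y
B = 16 (B = -4*(-4) = 16)
(16136 + 22946)*(-33997 + (K(2) + B)*72) = (16136 + 22946)*(-33997 + (-5*2 + 16)*72) = 39082*(-33997 + (-10 + 16)*72) = 39082*(-33997 + 6*72) = 39082*(-33997 + 432) = 39082*(-33565) = -1311787330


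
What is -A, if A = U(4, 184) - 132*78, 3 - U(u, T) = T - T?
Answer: 10293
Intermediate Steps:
U(u, T) = 3 (U(u, T) = 3 - (T - T) = 3 - 1*0 = 3 + 0 = 3)
A = -10293 (A = 3 - 132*78 = 3 - 10296 = -10293)
-A = -1*(-10293) = 10293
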